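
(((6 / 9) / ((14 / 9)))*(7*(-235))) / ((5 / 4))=-564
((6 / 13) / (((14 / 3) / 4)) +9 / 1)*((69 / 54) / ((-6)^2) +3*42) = 7758745 / 6552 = 1184.18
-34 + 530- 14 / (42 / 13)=491.67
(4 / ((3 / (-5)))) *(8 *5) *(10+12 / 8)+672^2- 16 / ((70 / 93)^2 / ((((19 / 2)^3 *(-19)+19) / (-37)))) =118596793757 / 271950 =436097.79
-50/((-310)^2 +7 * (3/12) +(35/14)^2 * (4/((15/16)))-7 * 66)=-600/1147997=-0.00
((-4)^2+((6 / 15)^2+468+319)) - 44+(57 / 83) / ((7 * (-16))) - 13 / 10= 176125239 / 232400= 757.85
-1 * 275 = -275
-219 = -219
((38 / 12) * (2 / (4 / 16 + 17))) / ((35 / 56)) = 608 / 1035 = 0.59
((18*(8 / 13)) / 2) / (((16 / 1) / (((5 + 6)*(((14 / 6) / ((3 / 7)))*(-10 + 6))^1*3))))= -3234 / 13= -248.77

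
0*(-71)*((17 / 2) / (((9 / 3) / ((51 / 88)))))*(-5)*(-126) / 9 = 0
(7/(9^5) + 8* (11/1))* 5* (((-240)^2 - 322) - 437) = 492273280465/19683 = 25010073.69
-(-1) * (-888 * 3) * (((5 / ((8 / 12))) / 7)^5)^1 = -252871875 / 67228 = -3761.41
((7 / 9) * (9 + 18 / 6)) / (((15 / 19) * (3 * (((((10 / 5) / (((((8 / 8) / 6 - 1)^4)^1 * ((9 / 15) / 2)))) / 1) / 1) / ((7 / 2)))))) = 23275 / 23328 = 1.00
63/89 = 0.71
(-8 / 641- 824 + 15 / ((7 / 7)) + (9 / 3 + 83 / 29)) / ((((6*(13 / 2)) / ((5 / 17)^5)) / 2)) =-93311018750 / 1029355149147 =-0.09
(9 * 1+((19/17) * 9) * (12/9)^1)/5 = 381/85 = 4.48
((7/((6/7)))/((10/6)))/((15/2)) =49/75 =0.65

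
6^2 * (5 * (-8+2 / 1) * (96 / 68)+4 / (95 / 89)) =-2244528 / 1615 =-1389.80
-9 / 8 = -1.12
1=1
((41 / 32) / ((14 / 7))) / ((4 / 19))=779 / 256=3.04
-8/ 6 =-4/ 3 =-1.33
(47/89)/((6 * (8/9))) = 141/1424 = 0.10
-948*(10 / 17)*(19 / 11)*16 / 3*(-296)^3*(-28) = -3730372700433.80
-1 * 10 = -10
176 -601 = -425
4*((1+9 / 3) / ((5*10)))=8 / 25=0.32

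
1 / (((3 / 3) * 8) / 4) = 1 / 2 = 0.50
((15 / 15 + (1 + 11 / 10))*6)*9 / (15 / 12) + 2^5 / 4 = 3548 / 25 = 141.92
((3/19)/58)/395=0.00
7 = 7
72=72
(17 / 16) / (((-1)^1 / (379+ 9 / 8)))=-51697 / 128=-403.88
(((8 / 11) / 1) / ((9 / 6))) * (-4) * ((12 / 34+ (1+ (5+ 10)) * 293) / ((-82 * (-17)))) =-2550464 / 391017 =-6.52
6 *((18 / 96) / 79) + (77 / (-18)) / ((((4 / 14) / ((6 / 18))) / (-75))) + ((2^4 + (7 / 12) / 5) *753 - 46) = 354480989 / 28440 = 12464.17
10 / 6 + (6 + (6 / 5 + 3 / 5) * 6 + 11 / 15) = 19.20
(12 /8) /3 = 1 /2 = 0.50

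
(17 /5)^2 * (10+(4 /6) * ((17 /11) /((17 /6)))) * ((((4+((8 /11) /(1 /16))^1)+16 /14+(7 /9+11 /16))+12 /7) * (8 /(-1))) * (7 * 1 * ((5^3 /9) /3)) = -6075873865 /9801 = -619923.87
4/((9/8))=32/9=3.56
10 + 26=36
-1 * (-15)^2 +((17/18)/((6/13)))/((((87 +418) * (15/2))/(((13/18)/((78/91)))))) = -9939894889/44177400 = -225.00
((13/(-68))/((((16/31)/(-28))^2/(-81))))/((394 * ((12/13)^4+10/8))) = 1416189102237/24193068832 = 58.54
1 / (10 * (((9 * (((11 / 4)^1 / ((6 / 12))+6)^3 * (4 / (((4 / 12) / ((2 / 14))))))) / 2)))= 0.00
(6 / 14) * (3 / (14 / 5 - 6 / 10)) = 45 / 77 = 0.58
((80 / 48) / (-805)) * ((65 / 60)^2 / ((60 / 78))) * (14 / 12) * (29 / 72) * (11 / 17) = -0.00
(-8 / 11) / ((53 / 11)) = -8 / 53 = -0.15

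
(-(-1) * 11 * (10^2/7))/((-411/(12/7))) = -4400/6713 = -0.66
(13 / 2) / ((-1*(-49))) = 13 / 98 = 0.13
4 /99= 0.04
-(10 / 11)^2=-100 / 121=-0.83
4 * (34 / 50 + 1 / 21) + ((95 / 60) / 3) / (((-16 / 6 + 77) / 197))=672667 / 156100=4.31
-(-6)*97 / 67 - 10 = -88 / 67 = -1.31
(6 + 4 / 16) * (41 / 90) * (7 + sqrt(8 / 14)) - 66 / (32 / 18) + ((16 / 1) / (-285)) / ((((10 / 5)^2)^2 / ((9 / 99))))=-646867 / 37620 + 205 * sqrt(7) / 252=-15.04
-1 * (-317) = 317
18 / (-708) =-3 / 118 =-0.03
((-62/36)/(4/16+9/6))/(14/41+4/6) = -41/42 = -0.98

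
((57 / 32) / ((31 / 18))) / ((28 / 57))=29241 / 13888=2.11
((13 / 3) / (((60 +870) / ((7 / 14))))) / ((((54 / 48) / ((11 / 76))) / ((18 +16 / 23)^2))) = 2644070 / 25238061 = 0.10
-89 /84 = -1.06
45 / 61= 0.74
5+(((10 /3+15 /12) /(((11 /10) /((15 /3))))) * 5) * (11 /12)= 7235 /72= 100.49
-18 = -18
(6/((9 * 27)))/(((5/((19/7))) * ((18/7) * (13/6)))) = 38/15795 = 0.00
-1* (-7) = 7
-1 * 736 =-736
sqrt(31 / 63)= sqrt(217) / 21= 0.70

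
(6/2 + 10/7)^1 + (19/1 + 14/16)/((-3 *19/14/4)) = -2008/133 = -15.10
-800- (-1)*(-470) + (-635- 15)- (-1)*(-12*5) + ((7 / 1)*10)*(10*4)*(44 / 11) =9220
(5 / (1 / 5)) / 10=5 / 2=2.50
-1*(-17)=17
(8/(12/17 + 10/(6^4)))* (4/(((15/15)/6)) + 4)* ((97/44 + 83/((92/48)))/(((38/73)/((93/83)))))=13777376093280/448055663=30749.25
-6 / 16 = -3 / 8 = -0.38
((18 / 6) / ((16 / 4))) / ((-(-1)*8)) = 3 / 32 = 0.09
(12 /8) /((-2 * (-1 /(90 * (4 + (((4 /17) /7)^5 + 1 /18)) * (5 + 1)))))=78391718557155 /47727073198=1642.50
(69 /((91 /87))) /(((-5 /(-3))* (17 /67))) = 1206603 /7735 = 155.99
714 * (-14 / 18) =-1666 / 3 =-555.33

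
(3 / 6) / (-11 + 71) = 1 / 120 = 0.01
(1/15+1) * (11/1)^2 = 1936/15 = 129.07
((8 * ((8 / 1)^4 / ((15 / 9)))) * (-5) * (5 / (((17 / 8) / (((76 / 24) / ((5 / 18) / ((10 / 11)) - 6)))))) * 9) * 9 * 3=21785739264 / 697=31256440.84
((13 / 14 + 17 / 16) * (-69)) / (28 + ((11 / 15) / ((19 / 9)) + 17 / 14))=-1461765 / 314536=-4.65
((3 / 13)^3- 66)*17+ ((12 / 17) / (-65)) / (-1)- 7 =-210794062 / 186745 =-1128.78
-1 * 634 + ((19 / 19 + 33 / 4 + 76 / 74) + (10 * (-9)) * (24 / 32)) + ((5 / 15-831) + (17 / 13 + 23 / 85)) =-745895159 / 490620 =-1520.31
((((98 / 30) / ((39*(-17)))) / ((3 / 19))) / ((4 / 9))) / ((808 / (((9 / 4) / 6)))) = -0.00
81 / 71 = 1.14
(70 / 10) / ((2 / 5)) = 35 / 2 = 17.50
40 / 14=2.86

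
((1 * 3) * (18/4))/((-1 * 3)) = -9/2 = -4.50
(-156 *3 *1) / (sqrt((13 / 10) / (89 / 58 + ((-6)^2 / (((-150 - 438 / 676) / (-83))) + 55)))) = -108 *sqrt(267257605066595) / 492217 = -3587.01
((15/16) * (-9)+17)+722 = 11689/16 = 730.56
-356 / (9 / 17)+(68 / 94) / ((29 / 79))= -8224702 / 12267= -670.47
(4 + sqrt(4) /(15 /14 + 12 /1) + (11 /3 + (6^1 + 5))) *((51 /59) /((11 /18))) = 1053864 /39589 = 26.62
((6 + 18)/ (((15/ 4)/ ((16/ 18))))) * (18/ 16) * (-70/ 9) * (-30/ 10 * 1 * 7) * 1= 1045.33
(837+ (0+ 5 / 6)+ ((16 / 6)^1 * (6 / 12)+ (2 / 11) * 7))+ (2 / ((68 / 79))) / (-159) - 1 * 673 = 1659347 / 9911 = 167.42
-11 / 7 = -1.57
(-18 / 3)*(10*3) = -180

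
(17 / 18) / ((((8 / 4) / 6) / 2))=17 / 3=5.67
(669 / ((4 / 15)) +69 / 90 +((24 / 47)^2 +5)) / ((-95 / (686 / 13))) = -8794219189 / 6295650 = -1396.87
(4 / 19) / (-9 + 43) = 2 / 323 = 0.01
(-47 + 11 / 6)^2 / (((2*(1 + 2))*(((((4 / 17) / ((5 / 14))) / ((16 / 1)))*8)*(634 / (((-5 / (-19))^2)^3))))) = 0.00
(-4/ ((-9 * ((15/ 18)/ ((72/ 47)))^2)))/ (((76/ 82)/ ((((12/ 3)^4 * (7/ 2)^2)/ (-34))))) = -2666151936/ 17837675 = -149.47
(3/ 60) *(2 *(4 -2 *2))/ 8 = 0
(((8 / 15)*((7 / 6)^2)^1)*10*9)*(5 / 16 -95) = -24745 / 4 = -6186.25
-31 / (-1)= 31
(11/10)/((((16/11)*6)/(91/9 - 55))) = -12221/2160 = -5.66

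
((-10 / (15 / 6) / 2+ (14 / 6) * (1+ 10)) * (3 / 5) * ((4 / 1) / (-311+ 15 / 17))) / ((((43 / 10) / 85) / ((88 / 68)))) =-132770 / 28337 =-4.69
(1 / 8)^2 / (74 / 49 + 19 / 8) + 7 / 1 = 85337 / 12184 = 7.00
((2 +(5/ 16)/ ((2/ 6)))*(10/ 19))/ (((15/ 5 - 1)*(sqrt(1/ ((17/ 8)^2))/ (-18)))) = -35955/ 1216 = -29.57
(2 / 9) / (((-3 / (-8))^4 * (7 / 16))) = 131072 / 5103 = 25.69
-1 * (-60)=60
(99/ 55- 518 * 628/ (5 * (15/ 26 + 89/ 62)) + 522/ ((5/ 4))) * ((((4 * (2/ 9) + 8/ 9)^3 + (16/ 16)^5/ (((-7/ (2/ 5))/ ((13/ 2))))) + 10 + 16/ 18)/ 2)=-10654872649097/ 41385330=-257455.30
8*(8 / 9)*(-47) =-3008 / 9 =-334.22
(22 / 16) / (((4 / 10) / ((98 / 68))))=4.95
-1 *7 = -7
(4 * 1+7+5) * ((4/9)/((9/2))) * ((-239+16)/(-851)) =28544/68931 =0.41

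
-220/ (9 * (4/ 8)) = -440/ 9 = -48.89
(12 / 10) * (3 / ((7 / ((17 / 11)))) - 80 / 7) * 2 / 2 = -4974 / 385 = -12.92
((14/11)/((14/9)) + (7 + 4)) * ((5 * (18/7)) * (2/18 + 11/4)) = 434.74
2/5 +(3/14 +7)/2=561/140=4.01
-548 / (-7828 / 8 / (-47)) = -51512 / 1957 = -26.32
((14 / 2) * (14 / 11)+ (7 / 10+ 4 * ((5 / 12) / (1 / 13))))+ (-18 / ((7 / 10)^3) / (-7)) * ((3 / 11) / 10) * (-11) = 22998721 / 792330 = 29.03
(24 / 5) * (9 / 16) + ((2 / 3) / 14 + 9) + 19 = 6457 / 210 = 30.75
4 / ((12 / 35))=35 / 3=11.67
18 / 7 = 2.57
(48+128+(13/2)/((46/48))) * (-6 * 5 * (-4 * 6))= 131603.48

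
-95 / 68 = -1.40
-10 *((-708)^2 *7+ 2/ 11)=-385973300/ 11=-35088481.82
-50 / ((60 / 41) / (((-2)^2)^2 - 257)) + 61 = 8295.17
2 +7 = 9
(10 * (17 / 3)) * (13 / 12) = 1105 / 18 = 61.39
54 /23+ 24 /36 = 208 /69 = 3.01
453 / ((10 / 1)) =453 / 10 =45.30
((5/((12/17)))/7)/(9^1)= 85/756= 0.11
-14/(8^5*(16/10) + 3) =-70/262159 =-0.00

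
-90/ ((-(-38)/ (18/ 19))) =-810/ 361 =-2.24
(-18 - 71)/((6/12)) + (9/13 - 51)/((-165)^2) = -178.00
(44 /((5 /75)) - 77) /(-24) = -583 /24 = -24.29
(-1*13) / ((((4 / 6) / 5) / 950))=-92625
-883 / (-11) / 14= 883 / 154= 5.73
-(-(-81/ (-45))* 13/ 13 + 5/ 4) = 11/ 20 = 0.55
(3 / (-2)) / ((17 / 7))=-0.62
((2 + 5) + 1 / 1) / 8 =1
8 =8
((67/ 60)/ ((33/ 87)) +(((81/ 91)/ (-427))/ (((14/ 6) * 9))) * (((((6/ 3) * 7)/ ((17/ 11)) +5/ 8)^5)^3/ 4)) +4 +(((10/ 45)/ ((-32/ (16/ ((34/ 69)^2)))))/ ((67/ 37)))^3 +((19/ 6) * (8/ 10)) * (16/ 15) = -1250115096206141585946134195851830136084967013967196045111/ 81566257417104549739837697541501367268199628800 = -15326375584.62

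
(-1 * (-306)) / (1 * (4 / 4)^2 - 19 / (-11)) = 561 / 5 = 112.20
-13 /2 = -6.50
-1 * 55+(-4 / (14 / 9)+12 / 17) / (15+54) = -150609 / 2737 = -55.03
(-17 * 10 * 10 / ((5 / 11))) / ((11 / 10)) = -3400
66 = 66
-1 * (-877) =877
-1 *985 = -985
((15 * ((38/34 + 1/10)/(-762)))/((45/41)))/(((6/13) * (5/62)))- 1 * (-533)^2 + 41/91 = -16744412549239/58940700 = -284089.14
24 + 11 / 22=49 / 2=24.50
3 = 3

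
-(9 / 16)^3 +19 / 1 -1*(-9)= 113959 / 4096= 27.82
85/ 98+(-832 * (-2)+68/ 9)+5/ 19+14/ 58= 813012623/ 485982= 1672.93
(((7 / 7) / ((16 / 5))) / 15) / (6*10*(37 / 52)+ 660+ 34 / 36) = 39 / 1317208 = 0.00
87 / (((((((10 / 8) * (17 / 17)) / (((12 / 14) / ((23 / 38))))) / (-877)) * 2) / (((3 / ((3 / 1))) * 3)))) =-104377032 / 805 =-129660.91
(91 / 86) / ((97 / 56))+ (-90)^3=-3040656452 / 4171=-728999.39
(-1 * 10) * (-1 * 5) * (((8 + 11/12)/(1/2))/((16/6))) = 2675/8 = 334.38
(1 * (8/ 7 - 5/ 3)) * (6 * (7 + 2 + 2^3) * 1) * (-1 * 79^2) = 2334134/ 7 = 333447.71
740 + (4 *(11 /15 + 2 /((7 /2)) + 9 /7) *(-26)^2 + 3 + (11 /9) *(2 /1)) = 2441279 /315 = 7750.09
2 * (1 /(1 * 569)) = 2 /569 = 0.00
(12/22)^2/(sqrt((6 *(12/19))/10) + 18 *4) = 0.00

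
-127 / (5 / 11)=-1397 / 5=-279.40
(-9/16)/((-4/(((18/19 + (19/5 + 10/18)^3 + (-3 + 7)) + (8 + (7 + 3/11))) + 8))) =1055564137/67716000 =15.59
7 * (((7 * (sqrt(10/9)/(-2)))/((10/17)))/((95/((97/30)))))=-80801 * sqrt(10)/171000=-1.49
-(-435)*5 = 2175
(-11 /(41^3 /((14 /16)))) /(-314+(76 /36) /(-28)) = 4851 /10909780774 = 0.00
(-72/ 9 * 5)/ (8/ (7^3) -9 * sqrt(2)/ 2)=219520/ 9529441 +42353640 * sqrt(2)/ 9529441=6.31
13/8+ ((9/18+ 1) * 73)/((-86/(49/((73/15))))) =-3851/344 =-11.19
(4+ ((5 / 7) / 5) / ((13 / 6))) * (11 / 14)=2035 / 637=3.19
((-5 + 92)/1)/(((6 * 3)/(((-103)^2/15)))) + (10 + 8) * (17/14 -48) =2576.31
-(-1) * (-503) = -503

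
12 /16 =3 /4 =0.75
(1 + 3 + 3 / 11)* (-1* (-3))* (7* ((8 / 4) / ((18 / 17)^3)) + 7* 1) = 2575741 / 10692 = 240.90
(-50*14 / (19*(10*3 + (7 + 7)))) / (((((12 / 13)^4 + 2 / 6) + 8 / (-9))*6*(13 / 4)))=-2306850 / 9158171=-0.25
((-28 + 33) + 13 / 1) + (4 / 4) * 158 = 176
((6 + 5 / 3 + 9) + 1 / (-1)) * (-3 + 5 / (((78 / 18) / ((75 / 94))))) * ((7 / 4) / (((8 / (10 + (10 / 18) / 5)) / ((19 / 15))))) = -788557 / 8640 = -91.27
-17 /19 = -0.89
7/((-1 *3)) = -7/3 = -2.33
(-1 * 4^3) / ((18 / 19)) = -608 / 9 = -67.56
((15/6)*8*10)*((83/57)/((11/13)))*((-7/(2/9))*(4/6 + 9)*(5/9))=-109518500/1881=-58223.55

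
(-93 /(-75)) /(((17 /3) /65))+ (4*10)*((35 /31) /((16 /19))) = 357583 /5270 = 67.85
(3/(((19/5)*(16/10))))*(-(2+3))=-375/152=-2.47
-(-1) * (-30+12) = -18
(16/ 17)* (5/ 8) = 10/ 17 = 0.59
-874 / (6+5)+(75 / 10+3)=-1517 / 22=-68.95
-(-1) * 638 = 638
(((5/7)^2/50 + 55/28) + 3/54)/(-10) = -3581/17640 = -0.20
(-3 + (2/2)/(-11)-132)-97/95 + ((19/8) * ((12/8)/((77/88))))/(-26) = -51833833/380380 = -136.27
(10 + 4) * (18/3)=84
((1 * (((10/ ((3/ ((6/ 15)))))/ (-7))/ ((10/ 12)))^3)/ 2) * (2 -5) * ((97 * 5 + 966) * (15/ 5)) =3343104/ 42875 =77.97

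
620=620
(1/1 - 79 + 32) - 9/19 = -46.47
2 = 2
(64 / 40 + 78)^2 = 158404 / 25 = 6336.16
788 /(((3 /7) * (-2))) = -2758 /3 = -919.33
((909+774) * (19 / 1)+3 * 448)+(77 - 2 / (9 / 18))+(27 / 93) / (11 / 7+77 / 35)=45549521 / 1364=33394.08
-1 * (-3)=3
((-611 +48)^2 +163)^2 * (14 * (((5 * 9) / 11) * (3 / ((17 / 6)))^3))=369520211360643840 / 54043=6837522183458.43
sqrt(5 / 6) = sqrt(30) / 6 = 0.91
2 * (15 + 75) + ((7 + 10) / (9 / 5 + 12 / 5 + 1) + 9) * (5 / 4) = 195.34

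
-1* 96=-96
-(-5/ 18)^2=-25/ 324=-0.08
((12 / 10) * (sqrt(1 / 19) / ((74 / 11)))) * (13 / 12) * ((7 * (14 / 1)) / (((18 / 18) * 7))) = 1001 * sqrt(19) / 7030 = 0.62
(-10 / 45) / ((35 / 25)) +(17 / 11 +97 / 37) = 102778 / 25641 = 4.01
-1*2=-2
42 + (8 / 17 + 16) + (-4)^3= -94 / 17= -5.53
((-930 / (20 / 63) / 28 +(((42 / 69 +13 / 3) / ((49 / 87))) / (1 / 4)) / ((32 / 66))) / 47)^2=84462890625 / 179565757504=0.47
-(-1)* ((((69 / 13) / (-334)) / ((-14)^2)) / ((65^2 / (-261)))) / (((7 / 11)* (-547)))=-198099 / 13767591455800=-0.00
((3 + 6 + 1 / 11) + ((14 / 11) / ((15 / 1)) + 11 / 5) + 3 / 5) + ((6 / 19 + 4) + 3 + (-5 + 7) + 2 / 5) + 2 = 74273 / 3135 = 23.69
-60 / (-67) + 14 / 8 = 709 / 268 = 2.65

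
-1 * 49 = -49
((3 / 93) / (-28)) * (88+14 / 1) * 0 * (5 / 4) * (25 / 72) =0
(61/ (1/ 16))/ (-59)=-976/ 59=-16.54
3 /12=1 /4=0.25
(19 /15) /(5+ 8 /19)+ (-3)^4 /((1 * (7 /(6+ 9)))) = 1879702 /10815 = 173.81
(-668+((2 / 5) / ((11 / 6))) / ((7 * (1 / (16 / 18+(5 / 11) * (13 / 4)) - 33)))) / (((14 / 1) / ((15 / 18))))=-654202562 / 16452975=-39.76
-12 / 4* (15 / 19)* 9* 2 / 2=-405 / 19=-21.32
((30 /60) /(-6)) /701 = -1 /8412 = -0.00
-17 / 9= -1.89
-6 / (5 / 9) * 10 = -108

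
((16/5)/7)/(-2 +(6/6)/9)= -144/595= -0.24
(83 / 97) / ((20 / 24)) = 498 / 485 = 1.03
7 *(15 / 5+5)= 56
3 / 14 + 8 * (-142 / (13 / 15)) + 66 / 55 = -1191513 / 910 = -1309.35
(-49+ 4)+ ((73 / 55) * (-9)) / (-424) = -1048743 / 23320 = -44.97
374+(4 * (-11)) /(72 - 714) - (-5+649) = -86648 /321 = -269.93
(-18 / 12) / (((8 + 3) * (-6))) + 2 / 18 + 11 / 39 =2141 / 5148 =0.42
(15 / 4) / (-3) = -5 / 4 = -1.25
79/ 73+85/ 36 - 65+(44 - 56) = -193307/ 2628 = -73.56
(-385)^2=148225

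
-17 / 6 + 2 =-5 / 6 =-0.83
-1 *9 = -9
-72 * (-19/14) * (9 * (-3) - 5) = -21888/7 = -3126.86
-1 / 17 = -0.06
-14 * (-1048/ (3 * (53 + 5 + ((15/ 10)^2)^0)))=82.89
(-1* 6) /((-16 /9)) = 27 /8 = 3.38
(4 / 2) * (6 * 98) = 1176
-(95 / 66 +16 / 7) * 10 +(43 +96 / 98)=10880 / 1617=6.73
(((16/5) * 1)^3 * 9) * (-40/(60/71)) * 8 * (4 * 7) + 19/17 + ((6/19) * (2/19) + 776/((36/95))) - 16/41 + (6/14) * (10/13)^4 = -176842589118278317849/56593160953875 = -3124804.94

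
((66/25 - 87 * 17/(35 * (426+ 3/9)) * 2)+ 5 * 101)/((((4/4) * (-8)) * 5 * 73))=-0.17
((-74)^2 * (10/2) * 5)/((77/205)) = 28064500/77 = 364474.03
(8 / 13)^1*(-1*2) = -16 / 13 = -1.23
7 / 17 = 0.41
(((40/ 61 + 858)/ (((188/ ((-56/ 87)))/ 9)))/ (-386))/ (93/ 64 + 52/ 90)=3167821440/ 93856557551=0.03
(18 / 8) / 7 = 0.32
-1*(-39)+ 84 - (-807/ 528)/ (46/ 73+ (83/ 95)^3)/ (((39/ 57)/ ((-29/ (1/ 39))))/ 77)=-149862.55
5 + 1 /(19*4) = 381 /76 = 5.01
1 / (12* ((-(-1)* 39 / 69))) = 23 / 156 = 0.15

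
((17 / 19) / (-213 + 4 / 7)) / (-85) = 7 / 141265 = 0.00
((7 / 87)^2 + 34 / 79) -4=-2130587 / 597951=-3.56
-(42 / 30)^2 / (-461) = 49 / 11525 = 0.00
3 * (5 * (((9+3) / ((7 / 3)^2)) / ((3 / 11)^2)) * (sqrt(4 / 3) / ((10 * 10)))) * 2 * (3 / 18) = 242 * sqrt(3) / 245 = 1.71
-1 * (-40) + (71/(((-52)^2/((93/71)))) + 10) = 135293/2704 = 50.03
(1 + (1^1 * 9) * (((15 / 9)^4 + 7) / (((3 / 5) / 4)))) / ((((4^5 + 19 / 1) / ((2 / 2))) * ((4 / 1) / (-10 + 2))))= -47734 / 28161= -1.70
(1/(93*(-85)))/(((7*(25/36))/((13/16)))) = -0.00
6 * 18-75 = 33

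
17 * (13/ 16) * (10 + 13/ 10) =24973/ 160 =156.08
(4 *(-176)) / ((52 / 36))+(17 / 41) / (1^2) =-486.97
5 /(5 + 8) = 0.38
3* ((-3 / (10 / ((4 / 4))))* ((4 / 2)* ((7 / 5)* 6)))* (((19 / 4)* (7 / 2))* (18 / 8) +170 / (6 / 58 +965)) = -1590406461 / 2798800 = -568.25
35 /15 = 7 /3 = 2.33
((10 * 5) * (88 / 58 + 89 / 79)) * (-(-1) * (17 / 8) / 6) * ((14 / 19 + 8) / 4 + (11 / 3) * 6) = 788570925 / 696464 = 1132.25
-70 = -70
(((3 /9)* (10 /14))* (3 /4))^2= 25 /784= 0.03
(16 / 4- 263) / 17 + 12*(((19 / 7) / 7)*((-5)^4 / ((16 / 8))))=1198559 / 833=1438.85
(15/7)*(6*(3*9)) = 2430/7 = 347.14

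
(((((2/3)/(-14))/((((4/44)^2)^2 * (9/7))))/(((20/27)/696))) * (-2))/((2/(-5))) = -2547534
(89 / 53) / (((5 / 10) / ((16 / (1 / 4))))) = 11392 / 53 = 214.94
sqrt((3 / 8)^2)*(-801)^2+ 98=1925587 / 8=240698.38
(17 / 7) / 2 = 17 / 14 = 1.21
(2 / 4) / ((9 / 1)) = 1 / 18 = 0.06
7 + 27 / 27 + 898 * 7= 6294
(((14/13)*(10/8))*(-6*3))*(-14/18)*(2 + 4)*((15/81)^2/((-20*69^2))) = -1225/30079998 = -0.00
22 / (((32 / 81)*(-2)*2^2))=-891 / 128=-6.96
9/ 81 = 0.11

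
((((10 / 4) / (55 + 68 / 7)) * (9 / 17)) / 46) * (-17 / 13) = -105 / 180596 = -0.00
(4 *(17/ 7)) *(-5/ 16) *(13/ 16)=-2.47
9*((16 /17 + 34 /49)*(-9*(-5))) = 551610 /833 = 662.20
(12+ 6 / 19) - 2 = 196 / 19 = 10.32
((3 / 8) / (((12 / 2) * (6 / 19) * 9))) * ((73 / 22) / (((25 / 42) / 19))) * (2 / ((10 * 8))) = 184471 / 3168000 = 0.06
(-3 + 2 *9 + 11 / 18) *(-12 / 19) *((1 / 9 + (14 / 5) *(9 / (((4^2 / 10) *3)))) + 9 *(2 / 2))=-145277 / 1026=-141.60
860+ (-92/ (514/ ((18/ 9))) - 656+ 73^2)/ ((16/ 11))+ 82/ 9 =151050095/ 37008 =4081.55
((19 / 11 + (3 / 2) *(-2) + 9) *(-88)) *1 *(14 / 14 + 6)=-4760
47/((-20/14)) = -32.90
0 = 0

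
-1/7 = -0.14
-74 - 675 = -749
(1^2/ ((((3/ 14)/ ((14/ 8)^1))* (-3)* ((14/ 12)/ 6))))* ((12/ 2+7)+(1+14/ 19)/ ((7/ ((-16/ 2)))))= -2930/ 19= -154.21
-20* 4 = -80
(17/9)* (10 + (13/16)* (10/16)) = 22865/1152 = 19.85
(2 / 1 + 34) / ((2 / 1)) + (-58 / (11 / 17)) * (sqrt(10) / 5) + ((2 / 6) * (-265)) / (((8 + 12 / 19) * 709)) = 6273869 / 348828 - 986 * sqrt(10) / 55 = -38.71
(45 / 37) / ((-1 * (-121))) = 45 / 4477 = 0.01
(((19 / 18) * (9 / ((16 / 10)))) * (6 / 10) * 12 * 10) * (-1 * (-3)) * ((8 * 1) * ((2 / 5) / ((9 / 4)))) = 1824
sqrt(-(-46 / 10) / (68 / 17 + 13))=sqrt(1955) / 85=0.52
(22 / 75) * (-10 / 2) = -22 / 15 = -1.47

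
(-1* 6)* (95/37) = -570/37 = -15.41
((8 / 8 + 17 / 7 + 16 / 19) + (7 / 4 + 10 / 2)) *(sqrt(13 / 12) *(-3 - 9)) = -5863 *sqrt(39) / 266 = -137.65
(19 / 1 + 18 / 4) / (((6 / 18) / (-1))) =-141 / 2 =-70.50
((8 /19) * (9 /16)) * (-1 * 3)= -27 /38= -0.71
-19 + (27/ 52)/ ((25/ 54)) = -11621/ 650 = -17.88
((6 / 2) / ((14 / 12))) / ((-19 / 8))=-144 / 133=-1.08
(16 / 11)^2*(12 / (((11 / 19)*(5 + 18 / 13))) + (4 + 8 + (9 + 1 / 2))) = 5783936 / 110473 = 52.36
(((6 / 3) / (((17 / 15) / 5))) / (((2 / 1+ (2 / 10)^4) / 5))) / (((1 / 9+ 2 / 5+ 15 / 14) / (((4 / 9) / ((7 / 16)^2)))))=1600000000 / 49474131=32.34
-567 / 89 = -6.37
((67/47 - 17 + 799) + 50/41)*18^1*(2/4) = 13608099/1927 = 7061.81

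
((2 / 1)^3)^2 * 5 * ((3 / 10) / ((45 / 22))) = 704 / 15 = 46.93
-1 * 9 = -9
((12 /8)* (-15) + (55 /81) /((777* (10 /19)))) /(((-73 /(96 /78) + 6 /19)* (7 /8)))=3443658496 /7901425665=0.44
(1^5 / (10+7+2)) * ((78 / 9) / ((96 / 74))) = 481 / 1368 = 0.35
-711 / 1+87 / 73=-51816 / 73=-709.81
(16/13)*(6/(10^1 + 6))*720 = 4320/13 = 332.31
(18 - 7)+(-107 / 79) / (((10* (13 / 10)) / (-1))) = 11404 / 1027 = 11.10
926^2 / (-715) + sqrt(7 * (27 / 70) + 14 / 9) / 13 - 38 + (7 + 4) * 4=-853186 / 715 + sqrt(3830) / 390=-1193.11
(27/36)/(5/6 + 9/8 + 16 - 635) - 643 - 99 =-742.00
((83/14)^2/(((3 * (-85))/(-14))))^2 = 47458321/12744900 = 3.72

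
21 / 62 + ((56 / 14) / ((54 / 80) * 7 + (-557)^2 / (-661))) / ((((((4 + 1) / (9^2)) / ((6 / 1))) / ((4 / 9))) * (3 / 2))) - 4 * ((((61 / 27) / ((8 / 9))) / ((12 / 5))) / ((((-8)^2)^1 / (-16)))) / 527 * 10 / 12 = 1034271731635 / 11187437190336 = 0.09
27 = 27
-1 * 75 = -75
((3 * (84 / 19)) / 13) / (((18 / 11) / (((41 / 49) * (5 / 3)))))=4510 / 5187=0.87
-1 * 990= -990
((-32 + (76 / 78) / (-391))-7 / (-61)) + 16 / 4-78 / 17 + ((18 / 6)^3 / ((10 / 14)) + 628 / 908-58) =-54883224893 / 1055764515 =-51.98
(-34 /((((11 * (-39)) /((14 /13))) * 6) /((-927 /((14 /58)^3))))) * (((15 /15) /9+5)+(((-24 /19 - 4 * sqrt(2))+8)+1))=-1110333614 /92169+341641112 * sqrt(2) /91091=-6742.64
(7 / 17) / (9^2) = 7 / 1377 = 0.01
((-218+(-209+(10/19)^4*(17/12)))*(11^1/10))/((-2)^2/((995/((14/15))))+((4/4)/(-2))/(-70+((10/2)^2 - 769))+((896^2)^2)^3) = -1486938913910230/847772373647322112375629931436398268800130760253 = -0.00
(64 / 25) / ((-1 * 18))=-32 / 225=-0.14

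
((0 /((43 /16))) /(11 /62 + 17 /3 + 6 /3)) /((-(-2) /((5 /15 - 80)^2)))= 0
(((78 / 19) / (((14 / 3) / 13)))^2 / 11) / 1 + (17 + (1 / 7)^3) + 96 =170110047 / 1362053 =124.89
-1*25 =-25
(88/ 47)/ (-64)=-11/ 376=-0.03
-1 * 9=-9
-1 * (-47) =47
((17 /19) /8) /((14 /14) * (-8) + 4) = -0.03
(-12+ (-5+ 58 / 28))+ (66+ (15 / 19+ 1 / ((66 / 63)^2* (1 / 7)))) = 3748961 / 64372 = 58.24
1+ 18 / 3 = 7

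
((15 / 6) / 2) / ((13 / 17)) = 85 / 52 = 1.63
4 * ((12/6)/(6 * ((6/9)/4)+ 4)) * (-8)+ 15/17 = -1013/85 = -11.92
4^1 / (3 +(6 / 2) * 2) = 4 / 9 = 0.44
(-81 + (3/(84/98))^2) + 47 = -21.75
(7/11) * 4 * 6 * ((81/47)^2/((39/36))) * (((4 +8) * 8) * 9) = 11428107264/315887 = 36177.83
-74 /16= -37 /8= -4.62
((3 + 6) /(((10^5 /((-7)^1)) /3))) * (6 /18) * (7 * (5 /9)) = -49 /20000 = -0.00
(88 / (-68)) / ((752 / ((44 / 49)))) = -121 / 78302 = -0.00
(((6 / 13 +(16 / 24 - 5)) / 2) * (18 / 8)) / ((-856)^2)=-0.00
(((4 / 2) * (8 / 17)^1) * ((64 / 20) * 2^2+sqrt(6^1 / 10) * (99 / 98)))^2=1622016 * sqrt(15) / 354025+148649408 / 1020425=163.42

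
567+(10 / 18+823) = 12515 / 9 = 1390.56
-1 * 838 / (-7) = 838 / 7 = 119.71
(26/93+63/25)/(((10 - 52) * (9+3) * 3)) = -6509/3515400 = -0.00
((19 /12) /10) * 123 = 779 /40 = 19.48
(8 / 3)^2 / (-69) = -64 / 621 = -0.10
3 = 3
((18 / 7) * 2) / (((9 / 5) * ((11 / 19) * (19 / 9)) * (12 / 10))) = 150 / 77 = 1.95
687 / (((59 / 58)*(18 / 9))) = 19923 / 59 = 337.68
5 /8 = 0.62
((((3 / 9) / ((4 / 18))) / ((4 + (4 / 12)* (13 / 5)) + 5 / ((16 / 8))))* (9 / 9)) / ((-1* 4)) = -45 / 884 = -0.05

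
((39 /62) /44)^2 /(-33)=-0.00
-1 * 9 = -9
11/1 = 11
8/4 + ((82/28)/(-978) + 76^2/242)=42850999/1656732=25.86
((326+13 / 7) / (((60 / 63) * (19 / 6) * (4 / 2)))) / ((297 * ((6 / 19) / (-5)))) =-255 / 88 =-2.90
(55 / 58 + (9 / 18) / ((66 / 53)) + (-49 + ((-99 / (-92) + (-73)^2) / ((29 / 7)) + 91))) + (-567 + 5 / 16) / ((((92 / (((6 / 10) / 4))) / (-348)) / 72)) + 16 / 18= 64662749413 / 2641320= 24481.23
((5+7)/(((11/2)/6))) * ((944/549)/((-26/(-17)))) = 128384/8723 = 14.72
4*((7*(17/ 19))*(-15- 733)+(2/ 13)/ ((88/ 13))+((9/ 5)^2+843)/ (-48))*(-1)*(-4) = -393124768/ 5225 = -75239.19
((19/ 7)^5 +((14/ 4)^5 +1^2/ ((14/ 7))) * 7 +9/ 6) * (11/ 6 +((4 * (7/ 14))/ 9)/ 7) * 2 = 14282.24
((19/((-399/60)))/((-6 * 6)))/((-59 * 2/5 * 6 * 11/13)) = -325/490644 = -0.00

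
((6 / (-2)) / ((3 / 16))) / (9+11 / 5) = -10 / 7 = -1.43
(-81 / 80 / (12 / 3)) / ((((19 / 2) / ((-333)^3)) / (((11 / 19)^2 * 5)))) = 1648892.37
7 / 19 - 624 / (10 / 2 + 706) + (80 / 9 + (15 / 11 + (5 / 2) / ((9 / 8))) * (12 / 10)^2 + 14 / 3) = 13529921 / 742995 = 18.21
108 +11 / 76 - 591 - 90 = -43537 / 76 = -572.86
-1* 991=-991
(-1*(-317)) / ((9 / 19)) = 6023 / 9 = 669.22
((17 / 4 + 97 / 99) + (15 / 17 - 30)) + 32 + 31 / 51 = 58703 / 6732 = 8.72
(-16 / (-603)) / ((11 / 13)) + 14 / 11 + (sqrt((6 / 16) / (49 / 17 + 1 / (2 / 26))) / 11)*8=2*sqrt(85) / 165 + 8650 / 6633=1.42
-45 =-45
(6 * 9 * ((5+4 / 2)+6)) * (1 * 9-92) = -58266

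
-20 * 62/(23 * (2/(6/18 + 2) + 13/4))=-6944/529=-13.13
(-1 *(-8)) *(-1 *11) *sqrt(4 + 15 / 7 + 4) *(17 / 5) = -1496 *sqrt(497) / 35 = -952.89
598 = 598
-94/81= -1.16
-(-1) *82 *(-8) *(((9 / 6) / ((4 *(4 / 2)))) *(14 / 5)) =-344.40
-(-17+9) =8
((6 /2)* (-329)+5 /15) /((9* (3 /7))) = -20720 /81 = -255.80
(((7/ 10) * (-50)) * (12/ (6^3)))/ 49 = -5/ 126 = -0.04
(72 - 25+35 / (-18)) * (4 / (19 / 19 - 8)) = -25.75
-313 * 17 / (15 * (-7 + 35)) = -5321 / 420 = -12.67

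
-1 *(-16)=16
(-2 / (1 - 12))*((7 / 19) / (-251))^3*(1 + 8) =-0.00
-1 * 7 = -7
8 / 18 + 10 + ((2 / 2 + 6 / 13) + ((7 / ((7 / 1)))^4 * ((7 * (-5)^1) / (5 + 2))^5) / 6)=-119089 / 234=-508.93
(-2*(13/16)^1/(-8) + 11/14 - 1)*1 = -5/448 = -0.01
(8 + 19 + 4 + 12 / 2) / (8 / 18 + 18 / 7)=2331 / 190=12.27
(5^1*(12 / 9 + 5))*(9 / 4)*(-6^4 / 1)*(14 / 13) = -1292760 / 13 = -99443.08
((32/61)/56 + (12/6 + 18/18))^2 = 1651225/182329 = 9.06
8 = 8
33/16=2.06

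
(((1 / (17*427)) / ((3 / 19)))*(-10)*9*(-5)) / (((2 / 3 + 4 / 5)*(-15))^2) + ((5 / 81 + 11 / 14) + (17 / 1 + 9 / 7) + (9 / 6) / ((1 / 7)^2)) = 13180972367 / 142290918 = 92.63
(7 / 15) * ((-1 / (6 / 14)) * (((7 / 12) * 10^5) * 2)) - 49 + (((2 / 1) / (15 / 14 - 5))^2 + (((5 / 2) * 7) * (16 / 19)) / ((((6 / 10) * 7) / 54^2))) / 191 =-37652242257983 / 296398575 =-127032.47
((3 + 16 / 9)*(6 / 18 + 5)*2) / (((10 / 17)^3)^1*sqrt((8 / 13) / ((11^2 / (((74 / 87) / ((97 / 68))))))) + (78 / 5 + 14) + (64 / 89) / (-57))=3428440072139729542455560 / 1990436841458979729958017 - 156352989702800000*sqrt(69005703) / 1990436841458979729958017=1.72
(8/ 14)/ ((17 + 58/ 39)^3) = 237276/ 2623637527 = 0.00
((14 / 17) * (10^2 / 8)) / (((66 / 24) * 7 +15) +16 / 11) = 7700 / 26707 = 0.29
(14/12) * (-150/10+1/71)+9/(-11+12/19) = -770051/41961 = -18.35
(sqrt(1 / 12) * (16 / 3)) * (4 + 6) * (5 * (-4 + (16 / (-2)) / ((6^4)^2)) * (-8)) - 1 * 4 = -4 + 83980900 * sqrt(3) / 59049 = 2459.36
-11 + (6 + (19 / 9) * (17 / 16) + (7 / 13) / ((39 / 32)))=-56341 / 24336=-2.32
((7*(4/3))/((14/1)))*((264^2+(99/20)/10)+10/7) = 97577093/2100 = 46465.28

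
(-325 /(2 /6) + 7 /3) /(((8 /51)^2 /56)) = -8854671 /4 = -2213667.75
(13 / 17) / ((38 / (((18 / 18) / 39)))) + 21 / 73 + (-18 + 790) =109258699 / 141474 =772.29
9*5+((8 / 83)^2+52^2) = 18937925 / 6889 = 2749.01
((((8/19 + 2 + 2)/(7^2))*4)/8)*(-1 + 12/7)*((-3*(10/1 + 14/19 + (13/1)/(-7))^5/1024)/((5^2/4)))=-0.83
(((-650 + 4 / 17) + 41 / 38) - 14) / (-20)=85619 / 2584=33.13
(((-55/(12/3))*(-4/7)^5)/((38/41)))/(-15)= -57728/957999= -0.06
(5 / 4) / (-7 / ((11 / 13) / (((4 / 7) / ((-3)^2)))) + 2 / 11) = -495 / 136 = -3.64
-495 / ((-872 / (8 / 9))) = 0.50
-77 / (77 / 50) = -50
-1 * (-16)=16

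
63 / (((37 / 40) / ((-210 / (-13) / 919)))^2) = 4445280000 / 195398477521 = 0.02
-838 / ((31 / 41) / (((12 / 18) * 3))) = -68716 / 31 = -2216.65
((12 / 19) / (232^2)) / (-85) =-3 / 21731440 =-0.00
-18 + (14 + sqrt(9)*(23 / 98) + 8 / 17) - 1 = -6373 / 1666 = -3.83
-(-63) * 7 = 441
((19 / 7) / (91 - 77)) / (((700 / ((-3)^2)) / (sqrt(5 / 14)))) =171 * sqrt(70) / 960400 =0.00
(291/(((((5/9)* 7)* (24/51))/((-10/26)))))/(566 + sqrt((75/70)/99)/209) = -1068386633721/9887621581006 + 547371* sqrt(2310)/276853404268168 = -0.11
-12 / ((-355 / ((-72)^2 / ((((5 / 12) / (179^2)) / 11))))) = 263103261696 / 1775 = 148227189.69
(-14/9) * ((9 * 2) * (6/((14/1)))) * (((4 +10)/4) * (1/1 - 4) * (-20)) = -2520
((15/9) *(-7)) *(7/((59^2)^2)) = -245/36352083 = -0.00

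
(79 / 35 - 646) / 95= -22531 / 3325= -6.78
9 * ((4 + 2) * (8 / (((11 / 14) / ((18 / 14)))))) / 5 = 7776 / 55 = 141.38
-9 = -9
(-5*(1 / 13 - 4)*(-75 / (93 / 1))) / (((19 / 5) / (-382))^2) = -159858.11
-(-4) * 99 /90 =22 /5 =4.40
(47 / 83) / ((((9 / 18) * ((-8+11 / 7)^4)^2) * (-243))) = -541891294 / 339144264003515625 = -0.00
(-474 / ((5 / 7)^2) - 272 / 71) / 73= -1655846 / 129575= -12.78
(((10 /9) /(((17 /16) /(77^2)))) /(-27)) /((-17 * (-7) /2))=-271040 /70227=-3.86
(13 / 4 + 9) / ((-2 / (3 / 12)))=-49 / 32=-1.53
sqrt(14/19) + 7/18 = 7/18 + sqrt(266)/19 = 1.25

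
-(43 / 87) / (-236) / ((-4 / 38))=-817 / 41064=-0.02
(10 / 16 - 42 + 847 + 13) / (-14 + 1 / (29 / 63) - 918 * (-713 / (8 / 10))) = 189921 / 189812116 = 0.00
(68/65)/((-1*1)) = -68/65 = -1.05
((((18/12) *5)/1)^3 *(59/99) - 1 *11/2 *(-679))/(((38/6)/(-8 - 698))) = -371455899/836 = -444325.24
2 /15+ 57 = 857 /15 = 57.13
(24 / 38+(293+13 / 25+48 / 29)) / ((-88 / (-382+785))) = -821059707 / 606100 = -1354.66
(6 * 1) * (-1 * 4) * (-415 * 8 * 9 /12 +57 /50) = 1493316 /25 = 59732.64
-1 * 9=-9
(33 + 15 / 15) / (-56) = -17 / 28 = -0.61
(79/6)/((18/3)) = 79/36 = 2.19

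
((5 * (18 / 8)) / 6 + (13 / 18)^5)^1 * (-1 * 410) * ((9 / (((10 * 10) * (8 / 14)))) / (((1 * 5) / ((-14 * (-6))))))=-7863694097 / 3499200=-2247.28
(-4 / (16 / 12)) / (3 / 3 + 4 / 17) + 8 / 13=-1.81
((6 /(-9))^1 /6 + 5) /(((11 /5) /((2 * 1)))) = 40 /9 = 4.44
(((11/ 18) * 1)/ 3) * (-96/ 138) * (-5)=440/ 621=0.71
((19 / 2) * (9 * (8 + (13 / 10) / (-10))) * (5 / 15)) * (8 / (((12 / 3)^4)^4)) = 44859 / 107374182400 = 0.00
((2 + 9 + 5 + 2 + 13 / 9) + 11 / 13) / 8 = 1187 / 468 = 2.54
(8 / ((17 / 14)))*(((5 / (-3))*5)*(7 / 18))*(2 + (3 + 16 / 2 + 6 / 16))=-131075 / 459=-285.57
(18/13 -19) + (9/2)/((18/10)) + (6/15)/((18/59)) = -16151/1170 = -13.80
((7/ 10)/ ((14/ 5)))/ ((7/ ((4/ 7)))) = 1/ 49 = 0.02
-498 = -498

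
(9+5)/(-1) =-14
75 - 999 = -924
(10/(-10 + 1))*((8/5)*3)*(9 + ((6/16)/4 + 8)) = -547/6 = -91.17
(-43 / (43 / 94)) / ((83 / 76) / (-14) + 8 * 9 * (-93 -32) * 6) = 0.00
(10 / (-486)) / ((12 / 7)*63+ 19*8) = -1 / 12636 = -0.00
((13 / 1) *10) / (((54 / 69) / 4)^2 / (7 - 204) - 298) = -54190760 / 124221977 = -0.44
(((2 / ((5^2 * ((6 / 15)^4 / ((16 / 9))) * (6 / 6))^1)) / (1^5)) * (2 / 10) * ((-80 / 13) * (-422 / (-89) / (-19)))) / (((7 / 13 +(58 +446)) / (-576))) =-21606400 / 11091269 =-1.95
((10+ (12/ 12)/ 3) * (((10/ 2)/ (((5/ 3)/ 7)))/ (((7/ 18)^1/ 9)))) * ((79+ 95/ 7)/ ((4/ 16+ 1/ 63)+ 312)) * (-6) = -702919296/ 78691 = -8932.65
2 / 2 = 1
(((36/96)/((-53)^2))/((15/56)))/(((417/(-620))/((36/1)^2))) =-374976/390451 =-0.96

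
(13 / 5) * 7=91 / 5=18.20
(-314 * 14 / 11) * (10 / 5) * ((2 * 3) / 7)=-7536 / 11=-685.09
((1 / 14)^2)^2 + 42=1613473 / 38416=42.00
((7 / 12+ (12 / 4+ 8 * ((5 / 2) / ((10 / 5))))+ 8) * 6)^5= 1165463885299 / 32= 36420746415.59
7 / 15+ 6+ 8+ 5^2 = 592 / 15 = 39.47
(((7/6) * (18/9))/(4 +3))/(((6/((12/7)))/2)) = 4/21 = 0.19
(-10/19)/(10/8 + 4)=-0.10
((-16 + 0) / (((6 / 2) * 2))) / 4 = -2 / 3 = -0.67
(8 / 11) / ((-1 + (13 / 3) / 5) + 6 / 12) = 240 / 121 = 1.98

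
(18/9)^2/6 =2/3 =0.67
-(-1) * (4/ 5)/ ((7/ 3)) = 12/ 35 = 0.34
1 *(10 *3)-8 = 22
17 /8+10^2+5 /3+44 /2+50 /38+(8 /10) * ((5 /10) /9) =869719 /6840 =127.15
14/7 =2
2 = 2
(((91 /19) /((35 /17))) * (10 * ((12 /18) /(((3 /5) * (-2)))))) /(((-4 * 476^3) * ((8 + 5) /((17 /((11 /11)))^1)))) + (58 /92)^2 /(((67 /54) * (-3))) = -483011500801 /4523552095104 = -0.11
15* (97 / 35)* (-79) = -3284.14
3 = 3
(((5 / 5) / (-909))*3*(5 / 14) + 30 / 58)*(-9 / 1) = -190455 / 41006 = -4.64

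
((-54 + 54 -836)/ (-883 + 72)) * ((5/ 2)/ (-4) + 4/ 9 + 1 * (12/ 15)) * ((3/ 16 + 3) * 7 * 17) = 94285961/ 389280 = 242.21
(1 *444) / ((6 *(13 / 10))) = 740 / 13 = 56.92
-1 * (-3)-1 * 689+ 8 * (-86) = -1374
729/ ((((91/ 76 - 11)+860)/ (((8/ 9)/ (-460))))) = -12312/ 7430725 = -0.00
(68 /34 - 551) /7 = -549 /7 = -78.43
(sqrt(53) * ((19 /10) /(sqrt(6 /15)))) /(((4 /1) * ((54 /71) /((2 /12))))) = 1349 * sqrt(530) /25920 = 1.20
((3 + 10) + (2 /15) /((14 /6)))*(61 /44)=27877 /1540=18.10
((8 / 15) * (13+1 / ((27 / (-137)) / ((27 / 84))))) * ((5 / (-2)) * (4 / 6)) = -10.11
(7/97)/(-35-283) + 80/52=616829/400998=1.54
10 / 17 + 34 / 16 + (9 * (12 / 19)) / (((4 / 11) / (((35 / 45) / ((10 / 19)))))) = 17553 / 680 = 25.81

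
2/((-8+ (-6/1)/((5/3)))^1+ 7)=-10/23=-0.43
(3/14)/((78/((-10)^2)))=0.27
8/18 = 4/9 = 0.44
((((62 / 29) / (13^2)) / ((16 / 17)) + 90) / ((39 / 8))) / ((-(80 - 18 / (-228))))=-0.23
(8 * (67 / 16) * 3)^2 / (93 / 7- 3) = 31423 / 32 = 981.97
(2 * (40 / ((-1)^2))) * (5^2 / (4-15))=-181.82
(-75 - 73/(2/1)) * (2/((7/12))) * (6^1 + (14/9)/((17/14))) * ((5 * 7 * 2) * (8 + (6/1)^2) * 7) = -3060559040/51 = -60010961.57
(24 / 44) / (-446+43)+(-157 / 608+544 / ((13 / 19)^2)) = 40706806775 / 35038432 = 1161.78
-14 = -14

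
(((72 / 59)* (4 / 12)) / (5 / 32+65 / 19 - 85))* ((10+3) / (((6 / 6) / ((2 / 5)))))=-379392 / 14603975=-0.03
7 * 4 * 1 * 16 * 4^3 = 28672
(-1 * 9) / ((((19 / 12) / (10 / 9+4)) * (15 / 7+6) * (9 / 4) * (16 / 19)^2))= -161 / 72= -2.24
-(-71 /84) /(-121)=-71 /10164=-0.01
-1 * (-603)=603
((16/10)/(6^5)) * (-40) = -2/243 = -0.01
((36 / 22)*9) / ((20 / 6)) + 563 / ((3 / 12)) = 124103 / 55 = 2256.42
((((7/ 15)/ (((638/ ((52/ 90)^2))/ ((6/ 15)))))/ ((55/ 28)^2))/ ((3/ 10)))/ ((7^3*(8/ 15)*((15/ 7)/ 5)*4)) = 0.00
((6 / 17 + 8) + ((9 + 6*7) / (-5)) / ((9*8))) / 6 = 16751 / 12240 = 1.37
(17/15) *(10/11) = 34/33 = 1.03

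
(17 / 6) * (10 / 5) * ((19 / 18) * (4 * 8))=5168 / 27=191.41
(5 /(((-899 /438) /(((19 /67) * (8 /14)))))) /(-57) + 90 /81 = 4242590 /3794679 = 1.12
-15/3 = -5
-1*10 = -10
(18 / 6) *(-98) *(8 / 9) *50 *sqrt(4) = -78400 / 3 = -26133.33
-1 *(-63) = 63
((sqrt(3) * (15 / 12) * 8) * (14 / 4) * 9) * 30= 16367.88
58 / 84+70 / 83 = 5347 / 3486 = 1.53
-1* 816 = -816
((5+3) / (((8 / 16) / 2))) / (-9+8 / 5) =-160 / 37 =-4.32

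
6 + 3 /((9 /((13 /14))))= 265 /42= 6.31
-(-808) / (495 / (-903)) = -243208 / 165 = -1473.99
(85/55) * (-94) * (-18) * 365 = 10498860/11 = 954441.82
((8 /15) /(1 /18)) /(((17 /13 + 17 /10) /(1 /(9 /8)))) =3328 /1173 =2.84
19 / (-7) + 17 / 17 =-12 / 7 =-1.71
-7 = -7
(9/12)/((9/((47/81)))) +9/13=9359/12636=0.74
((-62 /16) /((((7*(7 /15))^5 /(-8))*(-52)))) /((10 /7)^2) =-0.00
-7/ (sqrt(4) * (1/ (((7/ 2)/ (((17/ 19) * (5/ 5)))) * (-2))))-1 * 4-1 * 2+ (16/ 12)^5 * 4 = 315925/ 8262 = 38.24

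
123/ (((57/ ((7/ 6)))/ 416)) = 59696/ 57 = 1047.30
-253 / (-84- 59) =23 / 13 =1.77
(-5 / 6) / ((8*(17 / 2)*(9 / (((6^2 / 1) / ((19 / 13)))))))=-0.03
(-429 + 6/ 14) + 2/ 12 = -17993/ 42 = -428.40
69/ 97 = 0.71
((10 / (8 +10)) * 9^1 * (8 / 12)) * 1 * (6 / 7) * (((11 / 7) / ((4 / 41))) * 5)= 11275 / 49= 230.10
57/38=3/2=1.50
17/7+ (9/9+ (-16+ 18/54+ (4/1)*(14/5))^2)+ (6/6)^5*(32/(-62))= 1116313/48825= 22.86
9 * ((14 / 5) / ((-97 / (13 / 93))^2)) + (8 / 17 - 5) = -3481148643 / 768574165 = -4.53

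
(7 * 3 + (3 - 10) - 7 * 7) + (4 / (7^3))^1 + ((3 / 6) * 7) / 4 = -93607 / 2744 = -34.11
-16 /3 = -5.33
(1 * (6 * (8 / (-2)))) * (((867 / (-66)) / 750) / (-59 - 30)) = -578 / 122375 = -0.00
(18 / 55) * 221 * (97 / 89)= 385866 / 4895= 78.83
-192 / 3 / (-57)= 1.12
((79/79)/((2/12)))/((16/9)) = 27/8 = 3.38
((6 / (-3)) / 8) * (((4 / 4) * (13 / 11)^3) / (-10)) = 2197 / 53240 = 0.04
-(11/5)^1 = -11/5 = -2.20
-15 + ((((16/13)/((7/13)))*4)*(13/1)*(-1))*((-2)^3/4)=1559/7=222.71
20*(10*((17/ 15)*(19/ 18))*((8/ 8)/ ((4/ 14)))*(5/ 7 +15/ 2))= 6878.70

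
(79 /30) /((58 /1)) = 79 /1740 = 0.05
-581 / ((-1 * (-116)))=-5.01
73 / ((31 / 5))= 365 / 31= 11.77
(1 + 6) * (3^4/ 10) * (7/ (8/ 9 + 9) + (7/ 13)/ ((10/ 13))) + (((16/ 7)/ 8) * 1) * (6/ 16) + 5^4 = 10979333/ 15575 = 704.93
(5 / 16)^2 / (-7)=-25 / 1792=-0.01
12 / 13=0.92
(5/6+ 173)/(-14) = -149/12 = -12.42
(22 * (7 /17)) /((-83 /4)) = -616 /1411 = -0.44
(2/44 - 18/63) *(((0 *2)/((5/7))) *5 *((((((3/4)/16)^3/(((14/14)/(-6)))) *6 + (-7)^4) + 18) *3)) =0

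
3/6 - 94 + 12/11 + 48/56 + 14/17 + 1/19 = -4510395/49742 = -90.68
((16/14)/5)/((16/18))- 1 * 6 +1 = -166/35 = -4.74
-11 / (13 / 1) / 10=-11 / 130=-0.08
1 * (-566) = -566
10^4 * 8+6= 80006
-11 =-11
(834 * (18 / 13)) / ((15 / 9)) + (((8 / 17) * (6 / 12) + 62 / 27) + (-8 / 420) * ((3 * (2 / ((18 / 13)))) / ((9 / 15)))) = 48400216 / 69615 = 695.26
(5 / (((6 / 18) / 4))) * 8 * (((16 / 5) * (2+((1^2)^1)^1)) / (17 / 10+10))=5120 / 13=393.85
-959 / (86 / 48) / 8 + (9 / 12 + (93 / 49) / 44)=-3064641 / 46354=-66.11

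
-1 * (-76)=76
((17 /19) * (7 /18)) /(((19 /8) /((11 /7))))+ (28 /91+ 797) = 33685609 /42237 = 797.54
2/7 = 0.29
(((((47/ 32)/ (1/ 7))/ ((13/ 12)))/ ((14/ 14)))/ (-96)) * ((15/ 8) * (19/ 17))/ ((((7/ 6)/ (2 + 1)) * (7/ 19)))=-2290545/ 1584128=-1.45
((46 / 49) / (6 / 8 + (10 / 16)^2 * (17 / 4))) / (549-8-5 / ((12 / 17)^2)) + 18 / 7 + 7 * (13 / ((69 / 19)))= 4406988594581 / 159499361343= 27.63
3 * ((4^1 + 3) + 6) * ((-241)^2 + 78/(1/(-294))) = 1370811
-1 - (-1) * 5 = 4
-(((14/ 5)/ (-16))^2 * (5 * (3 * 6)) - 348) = 55239/ 160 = 345.24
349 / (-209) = -349 / 209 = -1.67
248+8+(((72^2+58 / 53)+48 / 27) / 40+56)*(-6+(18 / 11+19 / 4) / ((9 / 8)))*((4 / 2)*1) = 32104496 / 236115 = 135.97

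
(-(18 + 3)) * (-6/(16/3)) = 189/8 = 23.62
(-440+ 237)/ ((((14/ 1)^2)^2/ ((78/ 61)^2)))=-44109/ 5105212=-0.01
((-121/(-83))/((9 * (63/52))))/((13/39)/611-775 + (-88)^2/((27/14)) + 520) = 1922206/54063894675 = 0.00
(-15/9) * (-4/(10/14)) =28/3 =9.33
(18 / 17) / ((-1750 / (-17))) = 9 / 875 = 0.01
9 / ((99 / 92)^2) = 8464 / 1089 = 7.77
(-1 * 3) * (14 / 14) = -3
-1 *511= -511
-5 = -5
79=79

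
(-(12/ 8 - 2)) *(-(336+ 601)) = -937/ 2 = -468.50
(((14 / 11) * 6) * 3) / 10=126 / 55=2.29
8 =8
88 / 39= 2.26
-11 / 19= -0.58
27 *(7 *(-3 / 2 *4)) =-1134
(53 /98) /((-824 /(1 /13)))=-53 /1049776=-0.00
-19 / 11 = -1.73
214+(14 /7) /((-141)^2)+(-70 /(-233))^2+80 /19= 4476712082996 /20507072571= 218.30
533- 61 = 472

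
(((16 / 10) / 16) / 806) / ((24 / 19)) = 19 / 193440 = 0.00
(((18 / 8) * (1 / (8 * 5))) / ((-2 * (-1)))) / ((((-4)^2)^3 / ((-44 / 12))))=-33 / 1310720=-0.00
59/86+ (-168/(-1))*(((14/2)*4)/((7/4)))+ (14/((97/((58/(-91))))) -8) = 290699703/108446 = 2680.59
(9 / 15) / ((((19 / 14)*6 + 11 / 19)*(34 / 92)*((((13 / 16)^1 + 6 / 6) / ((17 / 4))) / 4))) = 36708 / 21025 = 1.75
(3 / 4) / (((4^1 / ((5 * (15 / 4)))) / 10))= 1125 / 32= 35.16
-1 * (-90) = 90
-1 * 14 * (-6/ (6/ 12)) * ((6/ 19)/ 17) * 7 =7056/ 323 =21.85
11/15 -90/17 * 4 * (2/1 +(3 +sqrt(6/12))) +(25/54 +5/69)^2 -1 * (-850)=97700915281/131117940 -180 * sqrt(2)/17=730.16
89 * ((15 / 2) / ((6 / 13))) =5785 / 4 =1446.25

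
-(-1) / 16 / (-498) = -1 / 7968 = -0.00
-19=-19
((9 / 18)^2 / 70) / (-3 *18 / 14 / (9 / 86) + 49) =1 / 3400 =0.00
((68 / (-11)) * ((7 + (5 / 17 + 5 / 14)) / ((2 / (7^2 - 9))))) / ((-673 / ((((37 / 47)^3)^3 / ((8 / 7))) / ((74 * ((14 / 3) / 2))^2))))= 7779192671663685 / 1623844886906437683796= 0.00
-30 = -30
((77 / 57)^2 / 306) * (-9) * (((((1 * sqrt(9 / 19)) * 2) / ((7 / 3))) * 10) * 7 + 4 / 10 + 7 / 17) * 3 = -177870 * sqrt(19) / 116603 -136367 / 1043290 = -6.78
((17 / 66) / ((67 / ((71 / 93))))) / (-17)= -0.00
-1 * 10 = -10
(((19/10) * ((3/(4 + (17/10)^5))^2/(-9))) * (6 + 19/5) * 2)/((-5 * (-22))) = -37240000000/36430674504939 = -0.00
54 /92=0.59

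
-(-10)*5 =50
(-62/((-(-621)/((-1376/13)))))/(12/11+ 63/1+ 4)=938432/6046677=0.16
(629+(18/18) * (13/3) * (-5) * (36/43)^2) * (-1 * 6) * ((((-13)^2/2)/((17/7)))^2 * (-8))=19060049341788/534361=35668863.08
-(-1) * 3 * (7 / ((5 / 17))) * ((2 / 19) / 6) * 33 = 3927 / 95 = 41.34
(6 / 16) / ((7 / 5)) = 15 / 56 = 0.27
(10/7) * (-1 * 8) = -80/7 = -11.43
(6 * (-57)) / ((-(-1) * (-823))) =342 / 823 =0.42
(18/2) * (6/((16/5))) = 135/8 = 16.88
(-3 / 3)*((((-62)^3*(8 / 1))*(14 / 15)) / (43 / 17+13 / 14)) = 6352871168 / 12345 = 514610.87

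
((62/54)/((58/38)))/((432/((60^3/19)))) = 15500/783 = 19.80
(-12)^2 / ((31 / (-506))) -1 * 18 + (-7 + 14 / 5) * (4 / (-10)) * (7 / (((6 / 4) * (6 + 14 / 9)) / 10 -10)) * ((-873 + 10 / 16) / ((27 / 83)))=41997689 / 35340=1188.39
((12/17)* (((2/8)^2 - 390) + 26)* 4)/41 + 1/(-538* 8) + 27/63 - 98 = -2575234415/20999216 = -122.63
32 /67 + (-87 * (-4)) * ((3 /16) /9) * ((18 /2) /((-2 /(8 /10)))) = -17167 /670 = -25.62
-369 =-369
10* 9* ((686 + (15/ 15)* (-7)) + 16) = 62550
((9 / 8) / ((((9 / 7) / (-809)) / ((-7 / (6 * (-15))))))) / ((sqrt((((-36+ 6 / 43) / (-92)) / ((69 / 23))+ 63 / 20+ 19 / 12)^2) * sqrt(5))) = -5.06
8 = 8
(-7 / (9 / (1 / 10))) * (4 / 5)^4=-896 / 28125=-0.03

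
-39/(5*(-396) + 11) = 39/1969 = 0.02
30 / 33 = 10 / 11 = 0.91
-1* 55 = -55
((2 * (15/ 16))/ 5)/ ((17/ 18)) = 0.40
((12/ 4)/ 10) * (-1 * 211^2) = -133563/ 10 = -13356.30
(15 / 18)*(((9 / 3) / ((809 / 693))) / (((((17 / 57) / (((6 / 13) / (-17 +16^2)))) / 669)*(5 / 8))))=634228056 / 42730571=14.84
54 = 54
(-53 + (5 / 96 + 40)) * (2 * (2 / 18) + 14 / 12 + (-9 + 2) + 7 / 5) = 54.53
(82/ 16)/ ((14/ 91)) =533/ 16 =33.31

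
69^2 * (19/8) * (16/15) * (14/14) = 60306/5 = 12061.20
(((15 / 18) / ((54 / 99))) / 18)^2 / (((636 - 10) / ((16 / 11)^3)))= 800 / 22589523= 0.00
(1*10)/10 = 1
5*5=25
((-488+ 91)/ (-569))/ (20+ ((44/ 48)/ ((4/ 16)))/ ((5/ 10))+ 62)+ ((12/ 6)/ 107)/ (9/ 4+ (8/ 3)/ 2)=9139599/ 701615692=0.01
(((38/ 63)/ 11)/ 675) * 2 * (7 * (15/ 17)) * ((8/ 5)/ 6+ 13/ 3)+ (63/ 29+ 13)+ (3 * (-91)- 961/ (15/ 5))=-6349066808/ 10981575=-578.16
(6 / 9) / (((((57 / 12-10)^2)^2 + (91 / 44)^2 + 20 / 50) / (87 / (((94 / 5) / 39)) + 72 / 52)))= 11473355520 / 72333502007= 0.16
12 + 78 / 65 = 66 / 5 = 13.20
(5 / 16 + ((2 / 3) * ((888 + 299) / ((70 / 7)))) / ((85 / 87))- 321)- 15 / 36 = -4898221 / 20400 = -240.11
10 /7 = 1.43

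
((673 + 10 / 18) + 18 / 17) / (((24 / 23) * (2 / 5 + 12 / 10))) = 741865 / 1836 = 404.07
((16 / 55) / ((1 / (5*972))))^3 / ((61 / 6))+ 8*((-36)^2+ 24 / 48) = 22569721372700 / 81191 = 277983044.58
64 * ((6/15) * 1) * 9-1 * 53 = 887/5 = 177.40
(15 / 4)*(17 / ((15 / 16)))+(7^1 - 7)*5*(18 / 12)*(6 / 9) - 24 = 44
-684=-684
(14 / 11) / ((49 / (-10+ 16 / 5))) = -0.18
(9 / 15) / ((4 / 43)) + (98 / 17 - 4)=2793 / 340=8.21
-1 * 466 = -466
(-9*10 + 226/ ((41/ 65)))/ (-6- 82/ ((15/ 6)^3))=-687500/ 28823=-23.85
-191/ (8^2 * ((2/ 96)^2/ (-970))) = 6669720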